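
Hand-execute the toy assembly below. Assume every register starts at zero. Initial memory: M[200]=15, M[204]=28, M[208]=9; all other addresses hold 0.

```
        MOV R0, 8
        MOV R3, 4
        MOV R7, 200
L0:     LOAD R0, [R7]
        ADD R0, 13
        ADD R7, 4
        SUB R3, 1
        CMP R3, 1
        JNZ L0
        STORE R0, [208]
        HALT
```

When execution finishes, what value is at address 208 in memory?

R0=8
R3=4
R7=200
R0=M[200]=15
R0=15+13=28
R7=200+4=204
R3=4-1=3
CMP R3, 1  (cmp 3,1)
JNZ L0: taken
R0=M[204]=28
R0=28+13=41
R7=204+4=208
R3=3-1=2
CMP R3, 1  (cmp 2,1)
JNZ L0: taken
R0=M[208]=9
R0=9+13=22
R7=208+4=212
R3=2-1=1
CMP R3, 1  (cmp 1,1)
JNZ L0: not taken
STORE R0, [208] → M[208]=22
halt.

22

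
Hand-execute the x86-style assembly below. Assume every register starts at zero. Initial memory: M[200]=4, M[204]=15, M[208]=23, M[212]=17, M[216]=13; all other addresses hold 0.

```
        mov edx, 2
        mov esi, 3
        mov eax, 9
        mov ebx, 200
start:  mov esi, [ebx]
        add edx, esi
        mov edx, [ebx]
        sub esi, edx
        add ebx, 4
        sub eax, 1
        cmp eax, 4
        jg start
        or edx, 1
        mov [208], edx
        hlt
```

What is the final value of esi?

0

after mov edx, 2: edx=2
after mov esi, 3: esi=3
after mov eax, 9: eax=9
after mov ebx, 200: ebx=200
after mov esi, [ebx]: esi=M[200]=4
after add edx, esi: edx=2+4=6
after mov edx, [ebx]: edx=M[200]=4
after sub esi, edx: esi=4-4=0
after add ebx, 4: ebx=200+4=204
after sub eax, 1: eax=9-1=8
cmp eax, 4  (cmp 8,4)
jg start: taken
after mov esi, [ebx]: esi=M[204]=15
after add edx, esi: edx=4+15=19
after mov edx, [ebx]: edx=M[204]=15
after sub esi, edx: esi=15-15=0
after add ebx, 4: ebx=204+4=208
after sub eax, 1: eax=8-1=7
cmp eax, 4  (cmp 7,4)
jg start: taken
after mov esi, [ebx]: esi=M[208]=23
after add edx, esi: edx=15+23=38
after mov edx, [ebx]: edx=M[208]=23
after sub esi, edx: esi=23-23=0
after add ebx, 4: ebx=208+4=212
after sub eax, 1: eax=7-1=6
cmp eax, 4  (cmp 6,4)
jg start: taken
after mov esi, [ebx]: esi=M[212]=17
after add edx, esi: edx=23+17=40
after mov edx, [ebx]: edx=M[212]=17
after sub esi, edx: esi=17-17=0
after add ebx, 4: ebx=212+4=216
after sub eax, 1: eax=6-1=5
cmp eax, 4  (cmp 5,4)
jg start: taken
after mov esi, [ebx]: esi=M[216]=13
after add edx, esi: edx=17+13=30
after mov edx, [ebx]: edx=M[216]=13
after sub esi, edx: esi=13-13=0
after add ebx, 4: ebx=216+4=220
after sub eax, 1: eax=5-1=4
cmp eax, 4  (cmp 4,4)
jg start: not taken
after or edx, 1: edx=13|1=13
mov [208], edx → M[208]=13
halt.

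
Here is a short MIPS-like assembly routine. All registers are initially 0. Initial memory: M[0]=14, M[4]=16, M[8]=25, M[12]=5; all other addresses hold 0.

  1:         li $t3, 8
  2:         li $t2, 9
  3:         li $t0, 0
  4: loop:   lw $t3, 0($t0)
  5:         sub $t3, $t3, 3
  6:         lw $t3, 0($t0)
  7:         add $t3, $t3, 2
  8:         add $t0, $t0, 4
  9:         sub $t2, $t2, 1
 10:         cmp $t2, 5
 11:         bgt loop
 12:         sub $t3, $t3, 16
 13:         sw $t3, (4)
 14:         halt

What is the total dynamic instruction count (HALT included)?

38

li $t3, 8 → $t3=8
li $t2, 9 → $t2=9
li $t0, 0 → $t0=0
lw $t3, 0($t0) → $t3=M[0]=14
sub $t3, $t3, 3 → $t3=14-3=11
lw $t3, 0($t0) → $t3=M[0]=14
add $t3, $t3, 2 → $t3=14+2=16
add $t0, $t0, 4 → $t0=0+4=4
sub $t2, $t2, 1 → $t2=9-1=8
cmp $t2, 5  (cmp 8,5)
bgt loop: taken
lw $t3, 0($t0) → $t3=M[4]=16
sub $t3, $t3, 3 → $t3=16-3=13
lw $t3, 0($t0) → $t3=M[4]=16
add $t3, $t3, 2 → $t3=16+2=18
add $t0, $t0, 4 → $t0=4+4=8
sub $t2, $t2, 1 → $t2=8-1=7
cmp $t2, 5  (cmp 7,5)
bgt loop: taken
lw $t3, 0($t0) → $t3=M[8]=25
sub $t3, $t3, 3 → $t3=25-3=22
lw $t3, 0($t0) → $t3=M[8]=25
add $t3, $t3, 2 → $t3=25+2=27
add $t0, $t0, 4 → $t0=8+4=12
sub $t2, $t2, 1 → $t2=7-1=6
cmp $t2, 5  (cmp 6,5)
bgt loop: taken
lw $t3, 0($t0) → $t3=M[12]=5
sub $t3, $t3, 3 → $t3=5-3=2
lw $t3, 0($t0) → $t3=M[12]=5
add $t3, $t3, 2 → $t3=5+2=7
add $t0, $t0, 4 → $t0=12+4=16
sub $t2, $t2, 1 → $t2=6-1=5
cmp $t2, 5  (cmp 5,5)
bgt loop: not taken
sub $t3, $t3, 16 → $t3=7-16=-9
sw $t3, (4) → M[4]=-9
halt.
Total executed instructions: 38.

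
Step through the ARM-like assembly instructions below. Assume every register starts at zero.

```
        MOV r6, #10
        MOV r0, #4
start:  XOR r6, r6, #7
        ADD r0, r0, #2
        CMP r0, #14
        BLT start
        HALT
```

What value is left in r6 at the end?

13

r6=10
r0=4
r6=10^7=13
r0=4+2=6
CMP r0, #14  (cmp 6,14)
BLT start: taken
r6=13^7=10
r0=6+2=8
CMP r0, #14  (cmp 8,14)
BLT start: taken
r6=10^7=13
r0=8+2=10
CMP r0, #14  (cmp 10,14)
BLT start: taken
r6=13^7=10
r0=10+2=12
CMP r0, #14  (cmp 12,14)
BLT start: taken
r6=10^7=13
r0=12+2=14
CMP r0, #14  (cmp 14,14)
BLT start: not taken
halt.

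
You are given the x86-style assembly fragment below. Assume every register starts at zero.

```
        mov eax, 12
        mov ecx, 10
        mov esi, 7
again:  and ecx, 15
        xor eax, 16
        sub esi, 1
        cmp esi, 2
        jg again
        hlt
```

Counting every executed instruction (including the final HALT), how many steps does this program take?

eax=12
ecx=10
esi=7
ecx=10&15=10
eax=12^16=28
esi=7-1=6
cmp esi, 2  (cmp 6,2)
jg again: taken
ecx=10&15=10
eax=28^16=12
esi=6-1=5
cmp esi, 2  (cmp 5,2)
jg again: taken
ecx=10&15=10
eax=12^16=28
esi=5-1=4
cmp esi, 2  (cmp 4,2)
jg again: taken
ecx=10&15=10
eax=28^16=12
esi=4-1=3
cmp esi, 2  (cmp 3,2)
jg again: taken
ecx=10&15=10
eax=12^16=28
esi=3-1=2
cmp esi, 2  (cmp 2,2)
jg again: not taken
halt.
Total executed instructions: 29.

29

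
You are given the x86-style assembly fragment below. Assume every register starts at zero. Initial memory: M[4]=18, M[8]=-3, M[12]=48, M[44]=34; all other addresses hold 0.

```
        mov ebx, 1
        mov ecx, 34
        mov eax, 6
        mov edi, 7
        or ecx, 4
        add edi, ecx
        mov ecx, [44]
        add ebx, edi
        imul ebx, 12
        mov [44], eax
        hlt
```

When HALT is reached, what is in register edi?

45

mov ebx, 1 → ebx=1
mov ecx, 34 → ecx=34
mov eax, 6 → eax=6
mov edi, 7 → edi=7
or ecx, 4 → ecx=34|4=38
add edi, ecx → edi=7+38=45
mov ecx, [44] → ecx=M[44]=34
add ebx, edi → ebx=1+45=46
imul ebx, 12 → ebx=46*12=552
mov [44], eax → M[44]=6
halt.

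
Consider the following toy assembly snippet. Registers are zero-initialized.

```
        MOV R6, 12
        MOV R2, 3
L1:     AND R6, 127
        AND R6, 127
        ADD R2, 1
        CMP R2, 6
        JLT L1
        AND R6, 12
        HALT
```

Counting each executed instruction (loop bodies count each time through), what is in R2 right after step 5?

4

MOV R6, 12 → R6=12
MOV R2, 3 → R2=3
AND R6, 127 → R6=12&127=12
AND R6, 127 → R6=12&127=12
ADD R2, 1 → R2=3+1=4
After step 5: R2 = 4.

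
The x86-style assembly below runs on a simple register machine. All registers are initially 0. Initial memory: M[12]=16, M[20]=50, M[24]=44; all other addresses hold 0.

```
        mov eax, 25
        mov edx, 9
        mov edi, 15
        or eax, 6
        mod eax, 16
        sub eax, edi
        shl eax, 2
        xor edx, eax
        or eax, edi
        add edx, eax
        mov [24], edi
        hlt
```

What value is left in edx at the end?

after mov eax, 25: eax=25
after mov edx, 9: edx=9
after mov edi, 15: edi=15
after or eax, 6: eax=25|6=31
after mod eax, 16: eax=31%16=15
after sub eax, edi: eax=15-15=0
after shl eax, 2: eax=0<<2=0
after xor edx, eax: edx=9^0=9
after or eax, edi: eax=0|15=15
after add edx, eax: edx=9+15=24
mov [24], edi → M[24]=15
halt.

24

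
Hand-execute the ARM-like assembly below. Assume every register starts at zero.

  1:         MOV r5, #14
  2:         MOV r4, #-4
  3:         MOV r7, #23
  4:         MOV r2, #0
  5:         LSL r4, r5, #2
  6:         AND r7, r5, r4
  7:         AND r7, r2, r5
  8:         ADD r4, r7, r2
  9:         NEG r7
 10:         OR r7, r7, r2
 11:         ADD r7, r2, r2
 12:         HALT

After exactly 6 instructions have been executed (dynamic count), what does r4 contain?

56

after MOV r5, #14: r5=14
after MOV r4, #-4: r4=-4
after MOV r7, #23: r7=23
after MOV r2, #0: r2=0
after LSL r4, r5, #2: r4=14<<2=56
after AND r7, r5, r4: r7=14&56=8
After step 6: r4 = 56.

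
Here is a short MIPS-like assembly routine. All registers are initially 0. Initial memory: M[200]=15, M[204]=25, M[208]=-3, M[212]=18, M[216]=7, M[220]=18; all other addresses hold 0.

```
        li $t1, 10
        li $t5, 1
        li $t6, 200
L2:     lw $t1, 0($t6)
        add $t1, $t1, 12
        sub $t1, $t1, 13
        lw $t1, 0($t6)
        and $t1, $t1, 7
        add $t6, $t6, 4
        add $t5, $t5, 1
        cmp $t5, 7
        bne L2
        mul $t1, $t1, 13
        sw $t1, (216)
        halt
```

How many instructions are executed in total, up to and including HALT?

60

li $t1, 10 → $t1=10
li $t5, 1 → $t5=1
li $t6, 200 → $t6=200
lw $t1, 0($t6) → $t1=M[200]=15
add $t1, $t1, 12 → $t1=15+12=27
sub $t1, $t1, 13 → $t1=27-13=14
lw $t1, 0($t6) → $t1=M[200]=15
and $t1, $t1, 7 → $t1=15&7=7
add $t6, $t6, 4 → $t6=200+4=204
add $t5, $t5, 1 → $t5=1+1=2
cmp $t5, 7  (cmp 2,7)
bne L2: taken
lw $t1, 0($t6) → $t1=M[204]=25
add $t1, $t1, 12 → $t1=25+12=37
sub $t1, $t1, 13 → $t1=37-13=24
lw $t1, 0($t6) → $t1=M[204]=25
and $t1, $t1, 7 → $t1=25&7=1
add $t6, $t6, 4 → $t6=204+4=208
add $t5, $t5, 1 → $t5=2+1=3
cmp $t5, 7  (cmp 3,7)
bne L2: taken
lw $t1, 0($t6) → $t1=M[208]=-3
add $t1, $t1, 12 → $t1=(-3)+12=9
sub $t1, $t1, 13 → $t1=9-13=-4
lw $t1, 0($t6) → $t1=M[208]=-3
and $t1, $t1, 7 → $t1=(-3)&7=5
add $t6, $t6, 4 → $t6=208+4=212
add $t5, $t5, 1 → $t5=3+1=4
cmp $t5, 7  (cmp 4,7)
bne L2: taken
lw $t1, 0($t6) → $t1=M[212]=18
add $t1, $t1, 12 → $t1=18+12=30
sub $t1, $t1, 13 → $t1=30-13=17
lw $t1, 0($t6) → $t1=M[212]=18
and $t1, $t1, 7 → $t1=18&7=2
add $t6, $t6, 4 → $t6=212+4=216
add $t5, $t5, 1 → $t5=4+1=5
cmp $t5, 7  (cmp 5,7)
bne L2: taken
lw $t1, 0($t6) → $t1=M[216]=7
add $t1, $t1, 12 → $t1=7+12=19
sub $t1, $t1, 13 → $t1=19-13=6
lw $t1, 0($t6) → $t1=M[216]=7
and $t1, $t1, 7 → $t1=7&7=7
add $t6, $t6, 4 → $t6=216+4=220
add $t5, $t5, 1 → $t5=5+1=6
cmp $t5, 7  (cmp 6,7)
bne L2: taken
lw $t1, 0($t6) → $t1=M[220]=18
add $t1, $t1, 12 → $t1=18+12=30
sub $t1, $t1, 13 → $t1=30-13=17
lw $t1, 0($t6) → $t1=M[220]=18
and $t1, $t1, 7 → $t1=18&7=2
add $t6, $t6, 4 → $t6=220+4=224
add $t5, $t5, 1 → $t5=6+1=7
cmp $t5, 7  (cmp 7,7)
bne L2: not taken
mul $t1, $t1, 13 → $t1=2*13=26
sw $t1, (216) → M[216]=26
halt.
Total executed instructions: 60.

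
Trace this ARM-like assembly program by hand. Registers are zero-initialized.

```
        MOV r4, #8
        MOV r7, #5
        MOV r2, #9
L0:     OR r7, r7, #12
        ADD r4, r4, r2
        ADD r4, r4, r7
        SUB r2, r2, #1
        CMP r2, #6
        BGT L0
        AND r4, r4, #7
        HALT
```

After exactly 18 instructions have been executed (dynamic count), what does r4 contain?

71

MOV r4, #8 → r4=8
MOV r7, #5 → r7=5
MOV r2, #9 → r2=9
OR r7, r7, #12 → r7=5|12=13
ADD r4, r4, r2 → r4=8+9=17
ADD r4, r4, r7 → r4=17+13=30
SUB r2, r2, #1 → r2=9-1=8
CMP r2, #6  (cmp 8,6)
BGT L0: taken
OR r7, r7, #12 → r7=13|12=13
ADD r4, r4, r2 → r4=30+8=38
ADD r4, r4, r7 → r4=38+13=51
SUB r2, r2, #1 → r2=8-1=7
CMP r2, #6  (cmp 7,6)
BGT L0: taken
OR r7, r7, #12 → r7=13|12=13
ADD r4, r4, r2 → r4=51+7=58
ADD r4, r4, r7 → r4=58+13=71
After step 18: r4 = 71.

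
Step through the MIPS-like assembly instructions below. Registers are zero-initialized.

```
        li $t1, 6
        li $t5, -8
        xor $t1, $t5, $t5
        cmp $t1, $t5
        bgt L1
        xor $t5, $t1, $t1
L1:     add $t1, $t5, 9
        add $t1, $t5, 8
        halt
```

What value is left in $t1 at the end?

li $t1, 6 → $t1=6
li $t5, -8 → $t5=-8
xor $t1, $t5, $t5 → $t1=(-8)^(-8)=0
cmp $t1, $t5  (cmp 0,-8)
bgt L1: taken
add $t1, $t5, 9 → $t1=(-8)+9=1
add $t1, $t5, 8 → $t1=(-8)+8=0
halt.

0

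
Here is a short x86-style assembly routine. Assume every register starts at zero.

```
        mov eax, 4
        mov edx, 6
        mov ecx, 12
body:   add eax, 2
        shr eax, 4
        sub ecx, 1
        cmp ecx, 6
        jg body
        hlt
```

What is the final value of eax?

0

mov eax, 4 → eax=4
mov edx, 6 → edx=6
mov ecx, 12 → ecx=12
add eax, 2 → eax=4+2=6
shr eax, 4 → eax=6>>4=0
sub ecx, 1 → ecx=12-1=11
cmp ecx, 6  (cmp 11,6)
jg body: taken
add eax, 2 → eax=0+2=2
shr eax, 4 → eax=2>>4=0
sub ecx, 1 → ecx=11-1=10
cmp ecx, 6  (cmp 10,6)
jg body: taken
add eax, 2 → eax=0+2=2
shr eax, 4 → eax=2>>4=0
sub ecx, 1 → ecx=10-1=9
cmp ecx, 6  (cmp 9,6)
jg body: taken
add eax, 2 → eax=0+2=2
shr eax, 4 → eax=2>>4=0
sub ecx, 1 → ecx=9-1=8
cmp ecx, 6  (cmp 8,6)
jg body: taken
add eax, 2 → eax=0+2=2
shr eax, 4 → eax=2>>4=0
sub ecx, 1 → ecx=8-1=7
cmp ecx, 6  (cmp 7,6)
jg body: taken
add eax, 2 → eax=0+2=2
shr eax, 4 → eax=2>>4=0
sub ecx, 1 → ecx=7-1=6
cmp ecx, 6  (cmp 6,6)
jg body: not taken
halt.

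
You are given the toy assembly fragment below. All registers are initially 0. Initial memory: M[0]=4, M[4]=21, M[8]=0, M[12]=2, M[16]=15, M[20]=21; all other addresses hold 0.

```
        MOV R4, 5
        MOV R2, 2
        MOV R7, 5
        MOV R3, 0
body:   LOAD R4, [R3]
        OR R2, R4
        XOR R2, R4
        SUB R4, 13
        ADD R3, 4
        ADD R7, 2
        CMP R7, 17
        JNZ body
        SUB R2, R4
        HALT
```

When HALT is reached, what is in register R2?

-8

after MOV R4, 5: R4=5
after MOV R2, 2: R2=2
after MOV R7, 5: R7=5
after MOV R3, 0: R3=0
after LOAD R4, [R3]: R4=M[0]=4
after OR R2, R4: R2=2|4=6
after XOR R2, R4: R2=6^4=2
after SUB R4, 13: R4=4-13=-9
after ADD R3, 4: R3=0+4=4
after ADD R7, 2: R7=5+2=7
CMP R7, 17  (cmp 7,17)
JNZ body: taken
after LOAD R4, [R3]: R4=M[4]=21
after OR R2, R4: R2=2|21=23
after XOR R2, R4: R2=23^21=2
after SUB R4, 13: R4=21-13=8
after ADD R3, 4: R3=4+4=8
after ADD R7, 2: R7=7+2=9
CMP R7, 17  (cmp 9,17)
JNZ body: taken
after LOAD R4, [R3]: R4=M[8]=0
after OR R2, R4: R2=2|0=2
after XOR R2, R4: R2=2^0=2
after SUB R4, 13: R4=0-13=-13
after ADD R3, 4: R3=8+4=12
after ADD R7, 2: R7=9+2=11
CMP R7, 17  (cmp 11,17)
JNZ body: taken
after LOAD R4, [R3]: R4=M[12]=2
after OR R2, R4: R2=2|2=2
after XOR R2, R4: R2=2^2=0
after SUB R4, 13: R4=2-13=-11
after ADD R3, 4: R3=12+4=16
after ADD R7, 2: R7=11+2=13
CMP R7, 17  (cmp 13,17)
JNZ body: taken
after LOAD R4, [R3]: R4=M[16]=15
after OR R2, R4: R2=0|15=15
after XOR R2, R4: R2=15^15=0
after SUB R4, 13: R4=15-13=2
after ADD R3, 4: R3=16+4=20
after ADD R7, 2: R7=13+2=15
CMP R7, 17  (cmp 15,17)
JNZ body: taken
after LOAD R4, [R3]: R4=M[20]=21
after OR R2, R4: R2=0|21=21
after XOR R2, R4: R2=21^21=0
after SUB R4, 13: R4=21-13=8
after ADD R3, 4: R3=20+4=24
after ADD R7, 2: R7=15+2=17
CMP R7, 17  (cmp 17,17)
JNZ body: not taken
after SUB R2, R4: R2=0-8=-8
halt.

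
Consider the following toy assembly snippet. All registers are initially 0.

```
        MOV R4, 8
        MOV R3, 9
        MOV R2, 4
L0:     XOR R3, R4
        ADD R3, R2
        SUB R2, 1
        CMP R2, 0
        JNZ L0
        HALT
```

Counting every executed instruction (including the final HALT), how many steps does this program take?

after MOV R4, 8: R4=8
after MOV R3, 9: R3=9
after MOV R2, 4: R2=4
after XOR R3, R4: R3=9^8=1
after ADD R3, R2: R3=1+4=5
after SUB R2, 1: R2=4-1=3
CMP R2, 0  (cmp 3,0)
JNZ L0: taken
after XOR R3, R4: R3=5^8=13
after ADD R3, R2: R3=13+3=16
after SUB R2, 1: R2=3-1=2
CMP R2, 0  (cmp 2,0)
JNZ L0: taken
after XOR R3, R4: R3=16^8=24
after ADD R3, R2: R3=24+2=26
after SUB R2, 1: R2=2-1=1
CMP R2, 0  (cmp 1,0)
JNZ L0: taken
after XOR R3, R4: R3=26^8=18
after ADD R3, R2: R3=18+1=19
after SUB R2, 1: R2=1-1=0
CMP R2, 0  (cmp 0,0)
JNZ L0: not taken
halt.
Total executed instructions: 24.

24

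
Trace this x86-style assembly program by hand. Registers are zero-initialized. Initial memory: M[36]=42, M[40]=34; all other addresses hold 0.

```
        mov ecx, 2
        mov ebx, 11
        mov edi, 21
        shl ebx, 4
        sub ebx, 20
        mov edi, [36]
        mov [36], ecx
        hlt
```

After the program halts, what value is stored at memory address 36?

after mov ecx, 2: ecx=2
after mov ebx, 11: ebx=11
after mov edi, 21: edi=21
after shl ebx, 4: ebx=11<<4=176
after sub ebx, 20: ebx=176-20=156
after mov edi, [36]: edi=M[36]=42
mov [36], ecx → M[36]=2
halt.

2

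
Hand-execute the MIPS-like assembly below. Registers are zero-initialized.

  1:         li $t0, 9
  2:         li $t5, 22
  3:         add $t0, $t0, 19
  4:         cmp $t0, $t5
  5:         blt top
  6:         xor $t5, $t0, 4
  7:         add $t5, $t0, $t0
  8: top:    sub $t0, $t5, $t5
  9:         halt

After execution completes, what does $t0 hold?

li $t0, 9 → $t0=9
li $t5, 22 → $t5=22
add $t0, $t0, 19 → $t0=9+19=28
cmp $t0, $t5  (cmp 28,22)
blt top: not taken
xor $t5, $t0, 4 → $t5=28^4=24
add $t5, $t0, $t0 → $t5=28+28=56
sub $t0, $t5, $t5 → $t0=56-56=0
halt.

0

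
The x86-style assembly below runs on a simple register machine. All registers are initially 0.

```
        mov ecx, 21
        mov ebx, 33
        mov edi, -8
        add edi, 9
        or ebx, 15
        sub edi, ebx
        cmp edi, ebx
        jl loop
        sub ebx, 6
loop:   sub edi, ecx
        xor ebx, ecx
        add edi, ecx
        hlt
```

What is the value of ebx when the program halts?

ecx=21
ebx=33
edi=-8
edi=(-8)+9=1
ebx=33|15=47
edi=1-47=-46
cmp edi, ebx  (cmp -46,47)
jl loop: taken
edi=(-46)-21=-67
ebx=47^21=58
edi=(-67)+21=-46
halt.

58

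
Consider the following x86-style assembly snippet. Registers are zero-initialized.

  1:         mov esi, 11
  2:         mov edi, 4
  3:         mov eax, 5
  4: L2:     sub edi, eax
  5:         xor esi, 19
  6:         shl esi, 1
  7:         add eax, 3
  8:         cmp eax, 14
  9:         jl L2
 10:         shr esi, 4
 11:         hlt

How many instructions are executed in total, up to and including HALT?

after mov esi, 11: esi=11
after mov edi, 4: edi=4
after mov eax, 5: eax=5
after sub edi, eax: edi=4-5=-1
after xor esi, 19: esi=11^19=24
after shl esi, 1: esi=24<<1=48
after add eax, 3: eax=5+3=8
cmp eax, 14  (cmp 8,14)
jl L2: taken
after sub edi, eax: edi=(-1)-8=-9
after xor esi, 19: esi=48^19=35
after shl esi, 1: esi=35<<1=70
after add eax, 3: eax=8+3=11
cmp eax, 14  (cmp 11,14)
jl L2: taken
after sub edi, eax: edi=(-9)-11=-20
after xor esi, 19: esi=70^19=85
after shl esi, 1: esi=85<<1=170
after add eax, 3: eax=11+3=14
cmp eax, 14  (cmp 14,14)
jl L2: not taken
after shr esi, 4: esi=170>>4=10
halt.
Total executed instructions: 23.

23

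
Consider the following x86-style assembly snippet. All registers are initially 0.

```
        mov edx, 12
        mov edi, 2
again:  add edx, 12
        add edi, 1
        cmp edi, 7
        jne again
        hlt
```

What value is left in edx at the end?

72

edx=12
edi=2
edx=12+12=24
edi=2+1=3
cmp edi, 7  (cmp 3,7)
jne again: taken
edx=24+12=36
edi=3+1=4
cmp edi, 7  (cmp 4,7)
jne again: taken
edx=36+12=48
edi=4+1=5
cmp edi, 7  (cmp 5,7)
jne again: taken
edx=48+12=60
edi=5+1=6
cmp edi, 7  (cmp 6,7)
jne again: taken
edx=60+12=72
edi=6+1=7
cmp edi, 7  (cmp 7,7)
jne again: not taken
halt.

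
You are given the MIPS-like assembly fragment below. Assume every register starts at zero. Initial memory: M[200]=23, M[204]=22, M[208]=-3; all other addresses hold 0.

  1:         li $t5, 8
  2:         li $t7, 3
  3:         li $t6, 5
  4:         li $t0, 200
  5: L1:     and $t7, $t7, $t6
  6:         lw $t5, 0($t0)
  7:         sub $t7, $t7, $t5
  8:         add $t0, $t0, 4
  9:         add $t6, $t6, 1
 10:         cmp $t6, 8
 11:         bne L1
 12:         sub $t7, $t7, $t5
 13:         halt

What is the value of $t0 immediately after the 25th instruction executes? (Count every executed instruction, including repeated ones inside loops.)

212

$t5=8
$t7=3
$t6=5
$t0=200
$t7=3&5=1
$t5=M[200]=23
$t7=1-23=-22
$t0=200+4=204
$t6=5+1=6
cmp $t6, 8  (cmp 6,8)
bne L1: taken
$t7=(-22)&6=2
$t5=M[204]=22
$t7=2-22=-20
$t0=204+4=208
$t6=6+1=7
cmp $t6, 8  (cmp 7,8)
bne L1: taken
$t7=(-20)&7=4
$t5=M[208]=-3
$t7=4-(-3)=7
$t0=208+4=212
$t6=7+1=8
cmp $t6, 8  (cmp 8,8)
bne L1: not taken
After step 25: $t0 = 212.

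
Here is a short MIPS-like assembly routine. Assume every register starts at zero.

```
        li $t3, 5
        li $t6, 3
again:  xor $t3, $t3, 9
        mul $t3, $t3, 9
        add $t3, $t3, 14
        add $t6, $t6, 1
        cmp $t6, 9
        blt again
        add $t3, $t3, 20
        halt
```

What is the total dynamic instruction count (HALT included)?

after li $t3, 5: $t3=5
after li $t6, 3: $t6=3
after xor $t3, $t3, 9: $t3=5^9=12
after mul $t3, $t3, 9: $t3=12*9=108
after add $t3, $t3, 14: $t3=108+14=122
after add $t6, $t6, 1: $t6=3+1=4
cmp $t6, 9  (cmp 4,9)
blt again: taken
after xor $t3, $t3, 9: $t3=122^9=115
after mul $t3, $t3, 9: $t3=115*9=1035
after add $t3, $t3, 14: $t3=1035+14=1049
after add $t6, $t6, 1: $t6=4+1=5
cmp $t6, 9  (cmp 5,9)
blt again: taken
after xor $t3, $t3, 9: $t3=1049^9=1040
after mul $t3, $t3, 9: $t3=1040*9=9360
after add $t3, $t3, 14: $t3=9360+14=9374
after add $t6, $t6, 1: $t6=5+1=6
cmp $t6, 9  (cmp 6,9)
blt again: taken
after xor $t3, $t3, 9: $t3=9374^9=9367
after mul $t3, $t3, 9: $t3=9367*9=84303
after add $t3, $t3, 14: $t3=84303+14=84317
after add $t6, $t6, 1: $t6=6+1=7
cmp $t6, 9  (cmp 7,9)
blt again: taken
after xor $t3, $t3, 9: $t3=84317^9=84308
after mul $t3, $t3, 9: $t3=84308*9=758772
after add $t3, $t3, 14: $t3=758772+14=758786
after add $t6, $t6, 1: $t6=7+1=8
cmp $t6, 9  (cmp 8,9)
blt again: taken
after xor $t3, $t3, 9: $t3=758786^9=758795
after mul $t3, $t3, 9: $t3=758795*9=6829155
after add $t3, $t3, 14: $t3=6829155+14=6829169
after add $t6, $t6, 1: $t6=8+1=9
cmp $t6, 9  (cmp 9,9)
blt again: not taken
after add $t3, $t3, 20: $t3=6829169+20=6829189
halt.
Total executed instructions: 40.

40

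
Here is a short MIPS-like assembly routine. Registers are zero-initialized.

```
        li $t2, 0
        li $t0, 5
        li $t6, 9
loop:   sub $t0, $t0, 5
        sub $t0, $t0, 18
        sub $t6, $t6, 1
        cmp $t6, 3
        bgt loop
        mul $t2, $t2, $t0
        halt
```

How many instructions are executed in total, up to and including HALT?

35

li $t2, 0 → $t2=0
li $t0, 5 → $t0=5
li $t6, 9 → $t6=9
sub $t0, $t0, 5 → $t0=5-5=0
sub $t0, $t0, 18 → $t0=0-18=-18
sub $t6, $t6, 1 → $t6=9-1=8
cmp $t6, 3  (cmp 8,3)
bgt loop: taken
sub $t0, $t0, 5 → $t0=(-18)-5=-23
sub $t0, $t0, 18 → $t0=(-23)-18=-41
sub $t6, $t6, 1 → $t6=8-1=7
cmp $t6, 3  (cmp 7,3)
bgt loop: taken
sub $t0, $t0, 5 → $t0=(-41)-5=-46
sub $t0, $t0, 18 → $t0=(-46)-18=-64
sub $t6, $t6, 1 → $t6=7-1=6
cmp $t6, 3  (cmp 6,3)
bgt loop: taken
sub $t0, $t0, 5 → $t0=(-64)-5=-69
sub $t0, $t0, 18 → $t0=(-69)-18=-87
sub $t6, $t6, 1 → $t6=6-1=5
cmp $t6, 3  (cmp 5,3)
bgt loop: taken
sub $t0, $t0, 5 → $t0=(-87)-5=-92
sub $t0, $t0, 18 → $t0=(-92)-18=-110
sub $t6, $t6, 1 → $t6=5-1=4
cmp $t6, 3  (cmp 4,3)
bgt loop: taken
sub $t0, $t0, 5 → $t0=(-110)-5=-115
sub $t0, $t0, 18 → $t0=(-115)-18=-133
sub $t6, $t6, 1 → $t6=4-1=3
cmp $t6, 3  (cmp 3,3)
bgt loop: not taken
mul $t2, $t2, $t0 → $t2=0*(-133)=0
halt.
Total executed instructions: 35.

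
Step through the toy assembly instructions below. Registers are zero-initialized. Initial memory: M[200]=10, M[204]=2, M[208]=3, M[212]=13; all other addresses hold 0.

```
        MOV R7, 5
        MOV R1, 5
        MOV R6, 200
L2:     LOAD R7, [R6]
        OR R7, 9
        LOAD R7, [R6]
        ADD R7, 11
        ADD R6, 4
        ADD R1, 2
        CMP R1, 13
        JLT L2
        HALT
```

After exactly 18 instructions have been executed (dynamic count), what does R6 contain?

208

R7=5
R1=5
R6=200
R7=M[200]=10
R7=10|9=11
R7=M[200]=10
R7=10+11=21
R6=200+4=204
R1=5+2=7
CMP R1, 13  (cmp 7,13)
JLT L2: taken
R7=M[204]=2
R7=2|9=11
R7=M[204]=2
R7=2+11=13
R6=204+4=208
R1=7+2=9
CMP R1, 13  (cmp 9,13)
After step 18: R6 = 208.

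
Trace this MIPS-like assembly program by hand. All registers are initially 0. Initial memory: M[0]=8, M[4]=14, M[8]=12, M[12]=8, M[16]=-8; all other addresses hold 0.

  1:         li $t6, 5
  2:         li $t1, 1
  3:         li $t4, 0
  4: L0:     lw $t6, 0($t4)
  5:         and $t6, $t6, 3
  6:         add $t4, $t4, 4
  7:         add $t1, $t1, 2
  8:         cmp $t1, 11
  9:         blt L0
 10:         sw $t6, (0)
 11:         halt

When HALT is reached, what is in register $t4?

after li $t6, 5: $t6=5
after li $t1, 1: $t1=1
after li $t4, 0: $t4=0
after lw $t6, 0($t4): $t6=M[0]=8
after and $t6, $t6, 3: $t6=8&3=0
after add $t4, $t4, 4: $t4=0+4=4
after add $t1, $t1, 2: $t1=1+2=3
cmp $t1, 11  (cmp 3,11)
blt L0: taken
after lw $t6, 0($t4): $t6=M[4]=14
after and $t6, $t6, 3: $t6=14&3=2
after add $t4, $t4, 4: $t4=4+4=8
after add $t1, $t1, 2: $t1=3+2=5
cmp $t1, 11  (cmp 5,11)
blt L0: taken
after lw $t6, 0($t4): $t6=M[8]=12
after and $t6, $t6, 3: $t6=12&3=0
after add $t4, $t4, 4: $t4=8+4=12
after add $t1, $t1, 2: $t1=5+2=7
cmp $t1, 11  (cmp 7,11)
blt L0: taken
after lw $t6, 0($t4): $t6=M[12]=8
after and $t6, $t6, 3: $t6=8&3=0
after add $t4, $t4, 4: $t4=12+4=16
after add $t1, $t1, 2: $t1=7+2=9
cmp $t1, 11  (cmp 9,11)
blt L0: taken
after lw $t6, 0($t4): $t6=M[16]=-8
after and $t6, $t6, 3: $t6=(-8)&3=0
after add $t4, $t4, 4: $t4=16+4=20
after add $t1, $t1, 2: $t1=9+2=11
cmp $t1, 11  (cmp 11,11)
blt L0: not taken
sw $t6, (0) → M[0]=0
halt.

20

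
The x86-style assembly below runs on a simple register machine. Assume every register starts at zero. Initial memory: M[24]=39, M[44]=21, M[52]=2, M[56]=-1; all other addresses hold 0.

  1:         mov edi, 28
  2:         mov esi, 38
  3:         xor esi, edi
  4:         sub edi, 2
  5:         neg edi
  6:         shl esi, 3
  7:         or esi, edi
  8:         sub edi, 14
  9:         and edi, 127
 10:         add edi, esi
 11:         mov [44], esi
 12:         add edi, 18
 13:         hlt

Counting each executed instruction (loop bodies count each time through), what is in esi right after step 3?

58

edi=28
esi=38
esi=38^28=58
After step 3: esi = 58.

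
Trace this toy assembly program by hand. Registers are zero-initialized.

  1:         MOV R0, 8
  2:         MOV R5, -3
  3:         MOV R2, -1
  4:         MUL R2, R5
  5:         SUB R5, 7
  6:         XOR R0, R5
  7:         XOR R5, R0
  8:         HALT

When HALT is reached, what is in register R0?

-2

R0=8
R5=-3
R2=-1
R2=(-1)*(-3)=3
R5=(-3)-7=-10
R0=8^(-10)=-2
R5=(-10)^(-2)=8
halt.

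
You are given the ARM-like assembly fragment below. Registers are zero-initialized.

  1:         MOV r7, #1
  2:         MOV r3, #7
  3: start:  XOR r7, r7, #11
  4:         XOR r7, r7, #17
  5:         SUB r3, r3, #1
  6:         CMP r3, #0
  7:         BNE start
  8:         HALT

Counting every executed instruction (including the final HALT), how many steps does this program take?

MOV r7, #1 → r7=1
MOV r3, #7 → r3=7
XOR r7, r7, #11 → r7=1^11=10
XOR r7, r7, #17 → r7=10^17=27
SUB r3, r3, #1 → r3=7-1=6
CMP r3, #0  (cmp 6,0)
BNE start: taken
XOR r7, r7, #11 → r7=27^11=16
XOR r7, r7, #17 → r7=16^17=1
SUB r3, r3, #1 → r3=6-1=5
CMP r3, #0  (cmp 5,0)
BNE start: taken
XOR r7, r7, #11 → r7=1^11=10
XOR r7, r7, #17 → r7=10^17=27
SUB r3, r3, #1 → r3=5-1=4
CMP r3, #0  (cmp 4,0)
BNE start: taken
XOR r7, r7, #11 → r7=27^11=16
XOR r7, r7, #17 → r7=16^17=1
SUB r3, r3, #1 → r3=4-1=3
CMP r3, #0  (cmp 3,0)
BNE start: taken
XOR r7, r7, #11 → r7=1^11=10
XOR r7, r7, #17 → r7=10^17=27
SUB r3, r3, #1 → r3=3-1=2
CMP r3, #0  (cmp 2,0)
BNE start: taken
XOR r7, r7, #11 → r7=27^11=16
XOR r7, r7, #17 → r7=16^17=1
SUB r3, r3, #1 → r3=2-1=1
CMP r3, #0  (cmp 1,0)
BNE start: taken
XOR r7, r7, #11 → r7=1^11=10
XOR r7, r7, #17 → r7=10^17=27
SUB r3, r3, #1 → r3=1-1=0
CMP r3, #0  (cmp 0,0)
BNE start: not taken
halt.
Total executed instructions: 38.

38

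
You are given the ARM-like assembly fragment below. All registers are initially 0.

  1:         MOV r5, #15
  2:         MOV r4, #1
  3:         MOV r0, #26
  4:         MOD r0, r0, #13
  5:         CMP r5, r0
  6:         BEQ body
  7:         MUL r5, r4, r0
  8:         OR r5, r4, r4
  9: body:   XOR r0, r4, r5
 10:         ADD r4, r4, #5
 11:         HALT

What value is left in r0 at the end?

after MOV r5, #15: r5=15
after MOV r4, #1: r4=1
after MOV r0, #26: r0=26
after MOD r0, r0, #13: r0=26%13=0
CMP r5, r0  (cmp 15,0)
BEQ body: not taken
after MUL r5, r4, r0: r5=1*0=0
after OR r5, r4, r4: r5=1|1=1
after XOR r0, r4, r5: r0=1^1=0
after ADD r4, r4, #5: r4=1+5=6
halt.

0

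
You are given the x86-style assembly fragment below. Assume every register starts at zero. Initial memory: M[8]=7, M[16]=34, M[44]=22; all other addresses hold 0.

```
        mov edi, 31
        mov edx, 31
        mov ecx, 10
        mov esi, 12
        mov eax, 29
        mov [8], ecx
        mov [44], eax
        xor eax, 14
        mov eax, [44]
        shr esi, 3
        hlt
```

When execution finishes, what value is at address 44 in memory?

29

mov edi, 31 → edi=31
mov edx, 31 → edx=31
mov ecx, 10 → ecx=10
mov esi, 12 → esi=12
mov eax, 29 → eax=29
mov [8], ecx → M[8]=10
mov [44], eax → M[44]=29
xor eax, 14 → eax=29^14=19
mov eax, [44] → eax=M[44]=29
shr esi, 3 → esi=12>>3=1
halt.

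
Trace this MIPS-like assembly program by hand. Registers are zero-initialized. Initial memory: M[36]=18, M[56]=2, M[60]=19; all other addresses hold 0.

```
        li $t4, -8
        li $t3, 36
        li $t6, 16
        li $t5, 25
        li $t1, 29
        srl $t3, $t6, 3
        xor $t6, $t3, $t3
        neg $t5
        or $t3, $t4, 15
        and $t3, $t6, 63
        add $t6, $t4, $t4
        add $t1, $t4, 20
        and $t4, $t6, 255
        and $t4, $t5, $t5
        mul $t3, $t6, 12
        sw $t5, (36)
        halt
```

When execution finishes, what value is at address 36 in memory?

$t4=-8
$t3=36
$t6=16
$t5=25
$t1=29
$t3=16>>3=2
$t6=2^2=0
$t5=-(25)=-25
$t3=(-8)|15=-1
$t3=0&63=0
$t6=(-8)+(-8)=-16
$t1=(-8)+20=12
$t4=(-16)&255=240
$t4=(-25)&(-25)=-25
$t3=(-16)*12=-192
sw $t5, (36) → M[36]=-25
halt.

-25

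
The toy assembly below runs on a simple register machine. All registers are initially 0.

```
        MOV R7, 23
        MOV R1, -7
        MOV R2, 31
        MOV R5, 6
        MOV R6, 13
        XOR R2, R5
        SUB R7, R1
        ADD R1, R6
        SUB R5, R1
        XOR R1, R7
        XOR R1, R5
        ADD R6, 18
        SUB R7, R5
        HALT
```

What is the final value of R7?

after MOV R7, 23: R7=23
after MOV R1, -7: R1=-7
after MOV R2, 31: R2=31
after MOV R5, 6: R5=6
after MOV R6, 13: R6=13
after XOR R2, R5: R2=31^6=25
after SUB R7, R1: R7=23-(-7)=30
after ADD R1, R6: R1=(-7)+13=6
after SUB R5, R1: R5=6-6=0
after XOR R1, R7: R1=6^30=24
after XOR R1, R5: R1=24^0=24
after ADD R6, 18: R6=13+18=31
after SUB R7, R5: R7=30-0=30
halt.

30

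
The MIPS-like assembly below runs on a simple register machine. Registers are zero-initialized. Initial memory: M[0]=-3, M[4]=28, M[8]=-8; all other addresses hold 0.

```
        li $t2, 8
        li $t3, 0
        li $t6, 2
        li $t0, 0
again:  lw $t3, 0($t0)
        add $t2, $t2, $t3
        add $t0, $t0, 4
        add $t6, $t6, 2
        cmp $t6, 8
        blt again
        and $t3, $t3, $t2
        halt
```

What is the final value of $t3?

24

after li $t2, 8: $t2=8
after li $t3, 0: $t3=0
after li $t6, 2: $t6=2
after li $t0, 0: $t0=0
after lw $t3, 0($t0): $t3=M[0]=-3
after add $t2, $t2, $t3: $t2=8+(-3)=5
after add $t0, $t0, 4: $t0=0+4=4
after add $t6, $t6, 2: $t6=2+2=4
cmp $t6, 8  (cmp 4,8)
blt again: taken
after lw $t3, 0($t0): $t3=M[4]=28
after add $t2, $t2, $t3: $t2=5+28=33
after add $t0, $t0, 4: $t0=4+4=8
after add $t6, $t6, 2: $t6=4+2=6
cmp $t6, 8  (cmp 6,8)
blt again: taken
after lw $t3, 0($t0): $t3=M[8]=-8
after add $t2, $t2, $t3: $t2=33+(-8)=25
after add $t0, $t0, 4: $t0=8+4=12
after add $t6, $t6, 2: $t6=6+2=8
cmp $t6, 8  (cmp 8,8)
blt again: not taken
after and $t3, $t3, $t2: $t3=(-8)&25=24
halt.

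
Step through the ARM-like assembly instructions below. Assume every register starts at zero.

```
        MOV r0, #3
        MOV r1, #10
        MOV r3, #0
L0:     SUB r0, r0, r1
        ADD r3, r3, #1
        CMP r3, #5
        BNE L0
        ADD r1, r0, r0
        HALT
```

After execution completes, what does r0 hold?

MOV r0, #3 → r0=3
MOV r1, #10 → r1=10
MOV r3, #0 → r3=0
SUB r0, r0, r1 → r0=3-10=-7
ADD r3, r3, #1 → r3=0+1=1
CMP r3, #5  (cmp 1,5)
BNE L0: taken
SUB r0, r0, r1 → r0=(-7)-10=-17
ADD r3, r3, #1 → r3=1+1=2
CMP r3, #5  (cmp 2,5)
BNE L0: taken
SUB r0, r0, r1 → r0=(-17)-10=-27
ADD r3, r3, #1 → r3=2+1=3
CMP r3, #5  (cmp 3,5)
BNE L0: taken
SUB r0, r0, r1 → r0=(-27)-10=-37
ADD r3, r3, #1 → r3=3+1=4
CMP r3, #5  (cmp 4,5)
BNE L0: taken
SUB r0, r0, r1 → r0=(-37)-10=-47
ADD r3, r3, #1 → r3=4+1=5
CMP r3, #5  (cmp 5,5)
BNE L0: not taken
ADD r1, r0, r0 → r1=(-47)+(-47)=-94
halt.

-47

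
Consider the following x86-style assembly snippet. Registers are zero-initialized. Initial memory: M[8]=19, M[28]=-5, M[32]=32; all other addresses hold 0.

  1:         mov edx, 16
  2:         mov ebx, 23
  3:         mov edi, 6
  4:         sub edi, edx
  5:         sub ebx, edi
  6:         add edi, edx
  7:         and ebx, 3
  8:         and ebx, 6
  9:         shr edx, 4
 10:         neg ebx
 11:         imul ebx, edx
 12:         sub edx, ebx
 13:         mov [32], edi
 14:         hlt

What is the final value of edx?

mov edx, 16 → edx=16
mov ebx, 23 → ebx=23
mov edi, 6 → edi=6
sub edi, edx → edi=6-16=-10
sub ebx, edi → ebx=23-(-10)=33
add edi, edx → edi=(-10)+16=6
and ebx, 3 → ebx=33&3=1
and ebx, 6 → ebx=1&6=0
shr edx, 4 → edx=16>>4=1
neg ebx → ebx=-(0)=0
imul ebx, edx → ebx=0*1=0
sub edx, ebx → edx=1-0=1
mov [32], edi → M[32]=6
halt.

1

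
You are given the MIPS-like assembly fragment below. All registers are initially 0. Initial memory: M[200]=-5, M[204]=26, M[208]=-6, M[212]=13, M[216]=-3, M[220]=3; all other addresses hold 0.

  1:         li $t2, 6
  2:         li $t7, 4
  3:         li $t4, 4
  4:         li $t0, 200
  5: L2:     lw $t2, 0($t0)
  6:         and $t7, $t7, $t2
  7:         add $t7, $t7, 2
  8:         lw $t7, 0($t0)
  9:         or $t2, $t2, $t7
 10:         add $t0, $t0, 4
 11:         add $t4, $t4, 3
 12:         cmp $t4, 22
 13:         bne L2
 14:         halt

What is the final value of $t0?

224

$t2=6
$t7=4
$t4=4
$t0=200
$t2=M[200]=-5
$t7=4&(-5)=0
$t7=0+2=2
$t7=M[200]=-5
$t2=(-5)|(-5)=-5
$t0=200+4=204
$t4=4+3=7
cmp $t4, 22  (cmp 7,22)
bne L2: taken
$t2=M[204]=26
$t7=(-5)&26=26
$t7=26+2=28
$t7=M[204]=26
$t2=26|26=26
$t0=204+4=208
$t4=7+3=10
cmp $t4, 22  (cmp 10,22)
bne L2: taken
$t2=M[208]=-6
$t7=26&(-6)=26
$t7=26+2=28
$t7=M[208]=-6
$t2=(-6)|(-6)=-6
$t0=208+4=212
$t4=10+3=13
cmp $t4, 22  (cmp 13,22)
bne L2: taken
$t2=M[212]=13
$t7=(-6)&13=8
$t7=8+2=10
$t7=M[212]=13
$t2=13|13=13
$t0=212+4=216
$t4=13+3=16
cmp $t4, 22  (cmp 16,22)
bne L2: taken
$t2=M[216]=-3
$t7=13&(-3)=13
$t7=13+2=15
$t7=M[216]=-3
$t2=(-3)|(-3)=-3
$t0=216+4=220
$t4=16+3=19
cmp $t4, 22  (cmp 19,22)
bne L2: taken
$t2=M[220]=3
$t7=(-3)&3=1
$t7=1+2=3
$t7=M[220]=3
$t2=3|3=3
$t0=220+4=224
$t4=19+3=22
cmp $t4, 22  (cmp 22,22)
bne L2: not taken
halt.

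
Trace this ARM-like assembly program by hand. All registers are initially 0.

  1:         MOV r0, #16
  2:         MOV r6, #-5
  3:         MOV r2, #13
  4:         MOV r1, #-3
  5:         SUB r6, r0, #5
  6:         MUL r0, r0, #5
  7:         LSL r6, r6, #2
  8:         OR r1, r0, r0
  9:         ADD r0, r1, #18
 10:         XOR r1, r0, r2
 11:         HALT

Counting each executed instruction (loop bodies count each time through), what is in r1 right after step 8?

80

r0=16
r6=-5
r2=13
r1=-3
r6=16-5=11
r0=16*5=80
r6=11<<2=44
r1=80|80=80
After step 8: r1 = 80.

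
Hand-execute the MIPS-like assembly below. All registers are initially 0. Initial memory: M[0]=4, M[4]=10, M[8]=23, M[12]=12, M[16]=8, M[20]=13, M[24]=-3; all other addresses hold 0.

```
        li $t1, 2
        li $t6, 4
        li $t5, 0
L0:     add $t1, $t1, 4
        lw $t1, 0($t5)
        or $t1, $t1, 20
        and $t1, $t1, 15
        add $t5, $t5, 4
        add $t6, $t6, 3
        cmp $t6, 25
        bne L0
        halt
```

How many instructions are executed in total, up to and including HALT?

60

after li $t1, 2: $t1=2
after li $t6, 4: $t6=4
after li $t5, 0: $t5=0
after add $t1, $t1, 4: $t1=2+4=6
after lw $t1, 0($t5): $t1=M[0]=4
after or $t1, $t1, 20: $t1=4|20=20
after and $t1, $t1, 15: $t1=20&15=4
after add $t5, $t5, 4: $t5=0+4=4
after add $t6, $t6, 3: $t6=4+3=7
cmp $t6, 25  (cmp 7,25)
bne L0: taken
after add $t1, $t1, 4: $t1=4+4=8
after lw $t1, 0($t5): $t1=M[4]=10
after or $t1, $t1, 20: $t1=10|20=30
after and $t1, $t1, 15: $t1=30&15=14
after add $t5, $t5, 4: $t5=4+4=8
after add $t6, $t6, 3: $t6=7+3=10
cmp $t6, 25  (cmp 10,25)
bne L0: taken
after add $t1, $t1, 4: $t1=14+4=18
after lw $t1, 0($t5): $t1=M[8]=23
after or $t1, $t1, 20: $t1=23|20=23
after and $t1, $t1, 15: $t1=23&15=7
after add $t5, $t5, 4: $t5=8+4=12
after add $t6, $t6, 3: $t6=10+3=13
cmp $t6, 25  (cmp 13,25)
bne L0: taken
after add $t1, $t1, 4: $t1=7+4=11
after lw $t1, 0($t5): $t1=M[12]=12
after or $t1, $t1, 20: $t1=12|20=28
after and $t1, $t1, 15: $t1=28&15=12
after add $t5, $t5, 4: $t5=12+4=16
after add $t6, $t6, 3: $t6=13+3=16
cmp $t6, 25  (cmp 16,25)
bne L0: taken
after add $t1, $t1, 4: $t1=12+4=16
after lw $t1, 0($t5): $t1=M[16]=8
after or $t1, $t1, 20: $t1=8|20=28
after and $t1, $t1, 15: $t1=28&15=12
after add $t5, $t5, 4: $t5=16+4=20
after add $t6, $t6, 3: $t6=16+3=19
cmp $t6, 25  (cmp 19,25)
bne L0: taken
after add $t1, $t1, 4: $t1=12+4=16
after lw $t1, 0($t5): $t1=M[20]=13
after or $t1, $t1, 20: $t1=13|20=29
after and $t1, $t1, 15: $t1=29&15=13
after add $t5, $t5, 4: $t5=20+4=24
after add $t6, $t6, 3: $t6=19+3=22
cmp $t6, 25  (cmp 22,25)
bne L0: taken
after add $t1, $t1, 4: $t1=13+4=17
after lw $t1, 0($t5): $t1=M[24]=-3
after or $t1, $t1, 20: $t1=(-3)|20=-3
after and $t1, $t1, 15: $t1=(-3)&15=13
after add $t5, $t5, 4: $t5=24+4=28
after add $t6, $t6, 3: $t6=22+3=25
cmp $t6, 25  (cmp 25,25)
bne L0: not taken
halt.
Total executed instructions: 60.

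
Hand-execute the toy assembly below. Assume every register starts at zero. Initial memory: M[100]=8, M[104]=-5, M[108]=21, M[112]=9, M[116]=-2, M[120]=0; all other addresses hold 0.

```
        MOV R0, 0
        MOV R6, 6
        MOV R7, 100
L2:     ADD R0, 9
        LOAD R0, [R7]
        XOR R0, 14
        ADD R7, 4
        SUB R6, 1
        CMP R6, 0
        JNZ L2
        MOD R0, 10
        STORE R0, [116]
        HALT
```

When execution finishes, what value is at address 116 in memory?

4

R0=0
R6=6
R7=100
R0=0+9=9
R0=M[100]=8
R0=8^14=6
R7=100+4=104
R6=6-1=5
CMP R6, 0  (cmp 5,0)
JNZ L2: taken
R0=6+9=15
R0=M[104]=-5
R0=(-5)^14=-11
R7=104+4=108
R6=5-1=4
CMP R6, 0  (cmp 4,0)
JNZ L2: taken
R0=(-11)+9=-2
R0=M[108]=21
R0=21^14=27
R7=108+4=112
R6=4-1=3
CMP R6, 0  (cmp 3,0)
JNZ L2: taken
R0=27+9=36
R0=M[112]=9
R0=9^14=7
R7=112+4=116
R6=3-1=2
CMP R6, 0  (cmp 2,0)
JNZ L2: taken
R0=7+9=16
R0=M[116]=-2
R0=(-2)^14=-16
R7=116+4=120
R6=2-1=1
CMP R6, 0  (cmp 1,0)
JNZ L2: taken
R0=(-16)+9=-7
R0=M[120]=0
R0=0^14=14
R7=120+4=124
R6=1-1=0
CMP R6, 0  (cmp 0,0)
JNZ L2: not taken
R0=14%10=4
STORE R0, [116] → M[116]=4
halt.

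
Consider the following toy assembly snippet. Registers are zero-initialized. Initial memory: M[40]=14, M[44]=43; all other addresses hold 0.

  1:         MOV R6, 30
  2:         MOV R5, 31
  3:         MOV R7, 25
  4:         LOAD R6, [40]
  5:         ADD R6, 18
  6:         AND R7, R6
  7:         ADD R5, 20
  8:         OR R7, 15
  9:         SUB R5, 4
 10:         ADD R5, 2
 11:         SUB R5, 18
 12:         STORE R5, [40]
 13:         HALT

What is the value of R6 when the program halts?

MOV R6, 30 → R6=30
MOV R5, 31 → R5=31
MOV R7, 25 → R7=25
LOAD R6, [40] → R6=M[40]=14
ADD R6, 18 → R6=14+18=32
AND R7, R6 → R7=25&32=0
ADD R5, 20 → R5=31+20=51
OR R7, 15 → R7=0|15=15
SUB R5, 4 → R5=51-4=47
ADD R5, 2 → R5=47+2=49
SUB R5, 18 → R5=49-18=31
STORE R5, [40] → M[40]=31
halt.

32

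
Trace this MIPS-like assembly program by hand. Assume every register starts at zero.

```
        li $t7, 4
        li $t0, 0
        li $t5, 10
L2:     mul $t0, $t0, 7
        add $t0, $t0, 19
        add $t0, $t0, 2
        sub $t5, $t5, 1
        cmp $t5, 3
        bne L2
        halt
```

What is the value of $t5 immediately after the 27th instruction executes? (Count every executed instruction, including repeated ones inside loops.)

$t7=4
$t0=0
$t5=10
$t0=0*7=0
$t0=0+19=19
$t0=19+2=21
$t5=10-1=9
cmp $t5, 3  (cmp 9,3)
bne L2: taken
$t0=21*7=147
$t0=147+19=166
$t0=166+2=168
$t5=9-1=8
cmp $t5, 3  (cmp 8,3)
bne L2: taken
$t0=168*7=1176
$t0=1176+19=1195
$t0=1195+2=1197
$t5=8-1=7
cmp $t5, 3  (cmp 7,3)
bne L2: taken
$t0=1197*7=8379
$t0=8379+19=8398
$t0=8398+2=8400
$t5=7-1=6
cmp $t5, 3  (cmp 6,3)
bne L2: taken
After step 27: $t5 = 6.

6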